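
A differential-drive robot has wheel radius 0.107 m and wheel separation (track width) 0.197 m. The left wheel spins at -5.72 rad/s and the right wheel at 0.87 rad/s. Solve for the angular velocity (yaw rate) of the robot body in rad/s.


omega = r*(wR - wL)/L = 0.107*(0.87 - (-5.72))/0.197 = 3.5793

3.5793 rad/s


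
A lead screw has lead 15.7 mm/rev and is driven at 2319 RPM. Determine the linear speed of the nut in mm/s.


v = lead * (RPM/60) = 15.7*2319/60 = 606.8050

606.8050 mm/s


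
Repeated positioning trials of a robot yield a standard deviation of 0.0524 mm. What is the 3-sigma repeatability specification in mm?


repeatability = 3*sigma = 3*0.0524 = 0.1572

0.1572 mm


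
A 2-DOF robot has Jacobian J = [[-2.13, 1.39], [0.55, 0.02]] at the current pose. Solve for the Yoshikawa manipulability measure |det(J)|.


det(J) = -2.13*0.02 - (1.39)*(0.55) = -0.8071
|det(J)| = 0.8071

0.8071


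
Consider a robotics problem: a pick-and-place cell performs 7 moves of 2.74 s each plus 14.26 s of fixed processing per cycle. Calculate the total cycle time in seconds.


T = 7*2.74 + 14.26 = 33.4400

33.4400 s


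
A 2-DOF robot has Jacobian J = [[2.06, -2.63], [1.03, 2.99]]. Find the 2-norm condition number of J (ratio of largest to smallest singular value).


JJ^T eigenvalues: trace(JJ^T) = 21.1615, det(JJ^T) = det(J)^2 = 78.64674489
s_max^2 = (21.1615 + sqrt(133.22210269))/2 = 16.35184398
s_min^2 = (21.1615 - sqrt(133.22210269))/2 = 4.80965602
kappa = s_max/s_min = sqrt(16.35184398/4.80965602) = 1.8439

1.8439


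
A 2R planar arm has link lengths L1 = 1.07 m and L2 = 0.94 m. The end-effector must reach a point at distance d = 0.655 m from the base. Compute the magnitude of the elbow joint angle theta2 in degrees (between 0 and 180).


cos(th2) = (d^2 - L1^2 - L2^2)/(2*L1*L2) = (0.655^2 - 1.07^2 - 0.94^2)/(2*1.07*0.94) = -0.79512577
th2 = acos(-0.79512577) = 142.6671 deg

142.6671 degrees


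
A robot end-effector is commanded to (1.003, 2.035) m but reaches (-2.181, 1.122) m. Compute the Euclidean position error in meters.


dx = -2.181 - (1.003) = -3.1840, dy = 1.122 - (2.035) = -0.9130
err = sqrt(10.137856 + 0.833569) = 3.3123

3.3123 m


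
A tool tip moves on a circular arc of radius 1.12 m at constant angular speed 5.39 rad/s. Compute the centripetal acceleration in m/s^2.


a_c = omega^2 * r = 5.39^2 * 1.12 = 32.5384

32.5384 m/s^2


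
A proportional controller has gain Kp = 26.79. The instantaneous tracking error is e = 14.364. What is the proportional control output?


u_P = Kp * e = 26.79 * 14.364 = 384.8116

384.8116


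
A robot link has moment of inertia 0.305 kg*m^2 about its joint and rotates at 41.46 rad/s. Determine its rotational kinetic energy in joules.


KE = (1/2)*I*omega^2 = 0.5*0.305*41.46^2 = 262.1371

262.1371 J


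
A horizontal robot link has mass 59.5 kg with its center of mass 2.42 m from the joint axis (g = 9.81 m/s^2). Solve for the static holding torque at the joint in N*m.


tau = m*g*L = 59.5 * 9.81 * 2.42 = 1412.5419

1412.5419 N*m


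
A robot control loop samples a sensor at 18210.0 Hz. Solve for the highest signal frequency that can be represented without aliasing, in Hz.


f_max = f_s/2 = 18210.0/2 = 9105.0000

9105.0000 Hz


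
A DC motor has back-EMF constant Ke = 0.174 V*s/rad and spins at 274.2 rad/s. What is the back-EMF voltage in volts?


V_emf = Ke * omega = 0.174*274.2 = 47.7108

47.7108 V


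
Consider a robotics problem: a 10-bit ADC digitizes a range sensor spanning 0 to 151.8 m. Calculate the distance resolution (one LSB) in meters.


res = range / 2^n = 151.8/2^10 = 151.8/1024 = 0.1482

0.1482 m


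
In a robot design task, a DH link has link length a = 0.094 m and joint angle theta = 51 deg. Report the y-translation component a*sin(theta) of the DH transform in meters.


a*sin(theta) = 0.094*sin(51 deg) = 0.0731

0.0731 m


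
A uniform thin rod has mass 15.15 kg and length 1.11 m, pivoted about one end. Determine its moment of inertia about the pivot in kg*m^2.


I = (1/3)*m*L^2 = (1/3)*15.15*1.11^2 = 6.2221

6.2221 kg*m^2


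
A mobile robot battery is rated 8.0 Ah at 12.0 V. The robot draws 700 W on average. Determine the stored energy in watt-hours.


E = capacity * V = 8.0*12.0 = 96.0000

96.0000 Wh


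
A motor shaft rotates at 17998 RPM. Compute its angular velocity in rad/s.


omega = 17998 * 2*pi/60 = 1884.7462

1884.7462 rad/s


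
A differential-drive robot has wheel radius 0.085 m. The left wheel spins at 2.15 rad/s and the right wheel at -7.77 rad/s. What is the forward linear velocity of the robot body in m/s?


v = r*(wR + wL)/2 = 0.085*(-7.77 + 2.15)/2 = -0.2388

-0.2388 m/s


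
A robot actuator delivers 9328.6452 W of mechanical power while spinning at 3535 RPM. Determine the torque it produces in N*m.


omega = 3535 * 2*pi/60 = 370.184334 rad/s
tau = P / omega = 9328.6452 / 370.184334 = 25.2000

25.2000 N*m


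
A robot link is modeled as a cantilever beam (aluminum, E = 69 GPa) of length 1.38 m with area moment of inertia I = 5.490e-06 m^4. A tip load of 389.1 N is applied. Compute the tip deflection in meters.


delta = F*L^3/(3*E*I) = 389.1*1.38^3/(3*6.900e+10*5.490e-06)
      = 1022.5828152/1136430 = 8.9982e-04

8.9982e-04 m


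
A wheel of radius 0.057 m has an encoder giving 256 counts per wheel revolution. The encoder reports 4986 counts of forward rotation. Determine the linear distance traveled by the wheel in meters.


revs = 4986/256 = 19.476562
d = revs * 2*pi*r = 19.476562 * 2*pi*0.057 = 6.9754

6.9754 m


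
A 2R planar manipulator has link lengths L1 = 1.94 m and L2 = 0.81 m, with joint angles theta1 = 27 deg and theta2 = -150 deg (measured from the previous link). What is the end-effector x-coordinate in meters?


x = L1*cos(th1) + L2*cos(th1+th2) = 1.94*cos(27 deg) + 0.81*cos(-123 deg) = 1.2874

1.2874 m


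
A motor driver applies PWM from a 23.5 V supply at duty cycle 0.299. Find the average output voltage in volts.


V_avg = V_supply * D = 23.5*0.299 = 7.0265

7.0265 V


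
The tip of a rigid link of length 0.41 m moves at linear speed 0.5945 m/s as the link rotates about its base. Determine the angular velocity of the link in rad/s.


omega = v / L = 0.5945 / 0.41 = 1.4500

1.4500 rad/s


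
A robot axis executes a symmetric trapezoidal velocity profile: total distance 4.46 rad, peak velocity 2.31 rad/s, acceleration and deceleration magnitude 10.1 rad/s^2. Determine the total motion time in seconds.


t_acc = v/a = 2.31/10.1 = 0.228713 s
d_acc = v^2/(2a) = 0.264163 rad (each ramp)
d_cruise = 4.46 - 2*0.264163 = 3.931674 rad
t_cruise = 3.931674/2.31 = 1.702023 s
t_total = 2*0.228713 + 1.702023 = 2.1594

2.1594 s


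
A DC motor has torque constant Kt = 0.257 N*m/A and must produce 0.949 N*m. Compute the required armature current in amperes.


I = tau / Kt = 0.949/0.257 = 3.6926

3.6926 A


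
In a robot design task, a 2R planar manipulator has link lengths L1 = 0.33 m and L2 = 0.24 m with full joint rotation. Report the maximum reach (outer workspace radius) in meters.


r_max = L1 + L2 = 0.33 + 0.24 = 0.5700

0.5700 m


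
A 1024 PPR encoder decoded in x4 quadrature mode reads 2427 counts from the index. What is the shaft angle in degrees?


angle = counts * 360 / (PPR*4) = 2427 * 360 / 4096 = 213.3105

213.3105 degrees


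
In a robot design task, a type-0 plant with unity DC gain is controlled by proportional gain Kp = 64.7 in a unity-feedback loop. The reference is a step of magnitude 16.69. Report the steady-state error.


e_ss = R/(1 + Kp) = 16.69/(1 + 64.7) = 16.69/65.7000 = 0.2540

0.2540


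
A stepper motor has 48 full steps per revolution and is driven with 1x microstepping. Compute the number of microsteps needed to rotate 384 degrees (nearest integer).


step_size = 360/(48*1) = 360/48 = 7.500000 deg
n = 384/(360/48) = 384*48/360 = 51.2000 -> 51

51 steps


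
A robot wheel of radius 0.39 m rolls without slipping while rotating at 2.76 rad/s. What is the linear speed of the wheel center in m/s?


v = omega * r = 2.76 * 0.39 = 1.0764

1.0764 m/s


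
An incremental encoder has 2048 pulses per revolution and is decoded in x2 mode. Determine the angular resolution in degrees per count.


resolution = 360 / (PPR * 2) = 360 / 4096 = 0.0879

0.0879 degrees


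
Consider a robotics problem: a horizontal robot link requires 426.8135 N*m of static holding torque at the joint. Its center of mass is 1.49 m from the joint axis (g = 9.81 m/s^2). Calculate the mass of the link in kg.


m = tau / (g*L) = 426.8135 / (9.81 * 1.49) = 29.2000

29.2000 kg


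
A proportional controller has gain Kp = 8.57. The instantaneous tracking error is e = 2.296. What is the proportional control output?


u_P = Kp * e = 8.57 * 2.296 = 19.6767

19.6767


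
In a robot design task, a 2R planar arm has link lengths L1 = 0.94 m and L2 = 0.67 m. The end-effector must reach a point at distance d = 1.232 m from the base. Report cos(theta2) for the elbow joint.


cos(th2) = (d^2 - L1^2 - L2^2)/(2*L1*L2) = (1.232^2 - 0.94^2 - 0.67^2)/(2*0.94*0.67) = 0.1471

0.1471


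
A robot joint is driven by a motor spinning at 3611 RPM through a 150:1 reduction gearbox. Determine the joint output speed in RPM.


omega_joint = omega_motor / N = 3611 / 150 = 24.0733

24.0733 RPM


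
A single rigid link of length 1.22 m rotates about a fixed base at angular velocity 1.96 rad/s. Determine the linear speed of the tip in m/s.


v = L*omega = 1.22 * 1.96 = 2.3912

2.3912 m/s


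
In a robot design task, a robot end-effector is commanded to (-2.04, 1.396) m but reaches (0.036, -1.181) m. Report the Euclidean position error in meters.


dx = 0.036 - (-2.04) = 2.0760, dy = -1.181 - (1.396) = -2.5770
err = sqrt(4.309776 + 6.640929) = 3.3092

3.3092 m


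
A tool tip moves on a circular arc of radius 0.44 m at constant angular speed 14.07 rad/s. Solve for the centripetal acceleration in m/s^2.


a_c = omega^2 * r = 14.07^2 * 0.44 = 87.1046

87.1046 m/s^2


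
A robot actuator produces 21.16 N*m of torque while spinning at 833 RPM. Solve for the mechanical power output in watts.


omega = 833 * 2*pi/60 = 87.231556 rad/s
P = tau * omega = 21.16 * 87.231556 = 1845.8197

1845.8197 W


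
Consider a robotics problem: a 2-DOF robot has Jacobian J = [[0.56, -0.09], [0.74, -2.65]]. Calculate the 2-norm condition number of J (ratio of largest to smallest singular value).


JJ^T eigenvalues: trace(JJ^T) = 7.8918, det(JJ^T) = det(J)^2 = 2.00902276
s_max^2 = (7.8918 + sqrt(54.24441620))/2 = 7.62844043
s_min^2 = (7.8918 - sqrt(54.24441620))/2 = 0.26335957
kappa = s_max/s_min = sqrt(7.62844043/0.26335957) = 5.3820

5.3820


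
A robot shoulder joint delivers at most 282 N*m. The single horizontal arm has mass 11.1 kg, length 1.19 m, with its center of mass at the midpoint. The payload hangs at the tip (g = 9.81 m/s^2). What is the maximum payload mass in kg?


tau_arm = m_arm*g*(L/2) = 11.1*9.81*1.19/2 = 64.7901 N*m
tau_payload = tau_max - tau_arm = 282 - 64.7901 = 217.2099
m_payload = tau_payload / (g*L) = 217.2099 / (9.81*1.19) = 18.6065

18.6065 kg


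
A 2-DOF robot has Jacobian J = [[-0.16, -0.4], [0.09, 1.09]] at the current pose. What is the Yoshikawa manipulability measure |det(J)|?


det(J) = -0.16*1.09 - (-0.4)*(0.09) = -0.1384
|det(J)| = 0.1384

0.1384


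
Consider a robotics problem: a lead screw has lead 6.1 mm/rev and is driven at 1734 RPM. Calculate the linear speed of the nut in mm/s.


v = lead * (RPM/60) = 6.1*1734/60 = 176.2900

176.2900 mm/s


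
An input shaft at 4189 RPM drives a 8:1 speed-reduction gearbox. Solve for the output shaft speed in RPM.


omega_out = omega_in / N = 4189 / 8 = 523.6250

523.6250 RPM


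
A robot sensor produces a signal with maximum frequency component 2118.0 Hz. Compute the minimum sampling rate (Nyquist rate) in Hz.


f_s,min = 2*f_max = 2*2118.0 = 4236.0000

4236.0000 Hz


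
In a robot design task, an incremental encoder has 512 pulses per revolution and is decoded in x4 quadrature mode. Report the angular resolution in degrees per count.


resolution = 360 / (PPR * 4) = 360 / 2048 = 0.1758

0.1758 degrees


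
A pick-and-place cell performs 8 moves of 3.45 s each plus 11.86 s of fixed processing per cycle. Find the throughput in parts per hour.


T_cycle = 8*3.45 + 11.86 = 39.4600 s
rate = 3600/T = 91.2316

91.2316 parts/hour


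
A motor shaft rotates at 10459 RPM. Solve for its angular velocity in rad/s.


omega = 10459 * 2*pi/60 = 1095.2639

1095.2639 rad/s


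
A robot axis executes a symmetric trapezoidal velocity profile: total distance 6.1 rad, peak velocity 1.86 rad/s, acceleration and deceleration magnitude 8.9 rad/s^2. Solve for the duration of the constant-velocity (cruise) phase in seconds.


t_acc = v/a = 0.208989 s, d_acc = v^2/(2a) = 0.194360 rad each
d_cruise = 6.1 - 2*0.194360 = 5.711280 rad
t_cruise = d_cruise/v = 5.711280/1.86 = 3.0706

3.0706 s


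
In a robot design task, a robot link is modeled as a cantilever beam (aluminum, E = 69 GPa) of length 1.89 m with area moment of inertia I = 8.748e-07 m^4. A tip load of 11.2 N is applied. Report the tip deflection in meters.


delta = F*L^3/(3*E*I) = 11.2*1.89^3/(3*6.900e+10*8.748e-07)
      = 75.6142128/181083.6 = 4.1757e-04

4.1757e-04 m


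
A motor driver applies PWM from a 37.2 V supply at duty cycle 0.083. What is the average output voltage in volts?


V_avg = V_supply * D = 37.2*0.083 = 3.0876

3.0876 V


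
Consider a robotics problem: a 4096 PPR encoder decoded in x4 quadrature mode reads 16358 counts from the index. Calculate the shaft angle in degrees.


angle = counts * 360 / (PPR*4) = 16358 * 360 / 16384 = 359.4287

359.4287 degrees


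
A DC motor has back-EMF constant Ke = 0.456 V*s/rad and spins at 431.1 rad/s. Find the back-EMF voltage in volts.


V_emf = Ke * omega = 0.456*431.1 = 196.5816

196.5816 V


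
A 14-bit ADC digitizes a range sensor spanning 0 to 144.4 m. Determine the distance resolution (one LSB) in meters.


res = range / 2^n = 144.4/2^14 = 144.4/16384 = 0.0088

0.0088 m


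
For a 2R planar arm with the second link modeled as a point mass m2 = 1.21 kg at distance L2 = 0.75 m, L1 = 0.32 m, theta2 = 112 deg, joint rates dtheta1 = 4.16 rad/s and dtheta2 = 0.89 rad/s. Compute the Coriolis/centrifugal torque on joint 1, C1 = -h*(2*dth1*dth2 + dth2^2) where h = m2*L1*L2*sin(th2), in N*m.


h = m2*L1*L2*sin(th2) = 1.21*0.32*0.75*sin(112 deg) = 0.269254
C1 = -h*(2*4.16*0.89 + 0.89^2) = -0.269254*8.1969 = -2.2070

-2.2070 N*m


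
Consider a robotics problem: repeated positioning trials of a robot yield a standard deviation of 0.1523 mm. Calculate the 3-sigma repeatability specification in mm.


repeatability = 3*sigma = 3*0.1523 = 0.4569

0.4569 mm


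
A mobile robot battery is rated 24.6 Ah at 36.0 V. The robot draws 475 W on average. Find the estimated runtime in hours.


E = 24.6*36.0 = 885.6000 Wh
t = E/P = 885.6000/475 = 1.8644

1.8644 hours


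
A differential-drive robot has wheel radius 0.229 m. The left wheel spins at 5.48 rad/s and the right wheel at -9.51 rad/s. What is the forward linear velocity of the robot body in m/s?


v = r*(wR + wL)/2 = 0.229*(-9.51 + 5.48)/2 = -0.4614

-0.4614 m/s


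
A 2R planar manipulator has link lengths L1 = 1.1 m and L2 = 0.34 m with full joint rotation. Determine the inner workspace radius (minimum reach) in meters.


r_min = |L1 - L2| = |1.1 - 0.34| = 0.7600

0.7600 m


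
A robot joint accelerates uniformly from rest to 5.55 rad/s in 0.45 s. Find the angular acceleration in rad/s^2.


alpha = delta_omega / t = 5.55 / 0.45 = 12.3333

12.3333 rad/s^2


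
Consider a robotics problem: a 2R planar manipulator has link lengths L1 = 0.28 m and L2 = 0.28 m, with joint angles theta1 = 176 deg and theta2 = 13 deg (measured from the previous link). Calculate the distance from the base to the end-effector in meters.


x = L1*cos(th1) + L2*cos(th1+th2) = -0.555871
y = L1*sin(th1) + L2*sin(th1+th2) = -0.024270
d = sqrt(x^2 + y^2) = sqrt(0.308993 + 5.890329e-04) = 0.5564

0.5564 m


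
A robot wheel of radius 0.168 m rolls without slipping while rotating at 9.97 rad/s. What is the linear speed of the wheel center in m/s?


v = omega * r = 9.97 * 0.168 = 1.6750

1.6750 m/s


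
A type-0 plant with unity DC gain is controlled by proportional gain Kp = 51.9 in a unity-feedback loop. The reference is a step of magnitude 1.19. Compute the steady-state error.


e_ss = R/(1 + Kp) = 1.19/(1 + 51.9) = 1.19/52.9000 = 0.0225

0.0225


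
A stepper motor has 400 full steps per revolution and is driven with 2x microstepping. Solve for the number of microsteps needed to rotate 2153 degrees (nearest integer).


step_size = 360/(400*2) = 360/800 = 0.450000 deg
n = 2153/(360/800) = 2153*800/360 = 4784.4444 -> 4784

4784 steps


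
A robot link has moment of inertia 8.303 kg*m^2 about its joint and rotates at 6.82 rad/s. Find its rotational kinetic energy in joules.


KE = (1/2)*I*omega^2 = 0.5*8.303*6.82^2 = 193.0962

193.0962 J


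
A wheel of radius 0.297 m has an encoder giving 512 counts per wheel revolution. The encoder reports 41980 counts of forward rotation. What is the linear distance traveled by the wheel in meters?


revs = 41980/512 = 81.992188
d = revs * 2*pi*r = 81.992188 * 2*pi*0.297 = 153.0061

153.0061 m


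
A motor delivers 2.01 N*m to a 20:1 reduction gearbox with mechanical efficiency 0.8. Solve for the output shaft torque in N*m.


tau_out = tau_in * N * eta = 2.01 * 20 * 0.8 = 32.1600

32.1600 N*m


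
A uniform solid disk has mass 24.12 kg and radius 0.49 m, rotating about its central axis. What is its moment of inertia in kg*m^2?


I = (1/2)*m*R^2 = 0.5*24.12*0.49^2 = 2.8956

2.8956 kg*m^2


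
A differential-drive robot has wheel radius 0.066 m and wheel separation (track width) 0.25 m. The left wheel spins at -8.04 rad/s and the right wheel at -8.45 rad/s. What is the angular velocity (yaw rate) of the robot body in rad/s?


omega = r*(wR - wL)/L = 0.066*(-8.45 - (-8.04))/0.25 = -0.1082

-0.1082 rad/s


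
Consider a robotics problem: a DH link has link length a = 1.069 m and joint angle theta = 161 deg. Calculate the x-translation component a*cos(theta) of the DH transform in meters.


a*cos(theta) = 1.069*cos(161 deg) = -1.0108

-1.0108 m


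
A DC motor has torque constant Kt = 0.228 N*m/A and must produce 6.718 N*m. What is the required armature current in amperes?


I = tau / Kt = 6.718/0.228 = 29.4649

29.4649 A


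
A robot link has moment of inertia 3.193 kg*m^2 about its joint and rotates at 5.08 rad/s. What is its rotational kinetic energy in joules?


KE = (1/2)*I*omega^2 = 0.5*3.193*5.08^2 = 41.1999

41.1999 J


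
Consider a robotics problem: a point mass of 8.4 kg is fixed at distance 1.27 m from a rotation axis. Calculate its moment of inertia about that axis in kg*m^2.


I = m*r^2 = 8.4*1.27^2 = 13.5484

13.5484 kg*m^2


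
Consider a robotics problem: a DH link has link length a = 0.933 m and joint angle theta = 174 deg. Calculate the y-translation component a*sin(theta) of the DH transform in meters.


a*sin(theta) = 0.933*sin(174 deg) = 0.0975

0.0975 m


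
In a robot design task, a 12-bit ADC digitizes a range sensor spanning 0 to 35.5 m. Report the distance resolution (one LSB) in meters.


res = range / 2^n = 35.5/2^12 = 35.5/4096 = 0.0087

0.0087 m


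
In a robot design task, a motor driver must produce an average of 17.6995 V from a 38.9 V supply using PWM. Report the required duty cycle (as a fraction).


D = V_avg/V_supply = 17.6995/38.9 = 0.4550

0.4550


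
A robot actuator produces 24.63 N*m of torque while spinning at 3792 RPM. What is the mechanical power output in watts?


omega = 3792 * 2*pi/60 = 397.097311 rad/s
P = tau * omega = 24.63 * 397.097311 = 9780.5068

9780.5068 W


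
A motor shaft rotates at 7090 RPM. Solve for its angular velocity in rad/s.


omega = 7090 * 2*pi/60 = 742.4631

742.4631 rad/s


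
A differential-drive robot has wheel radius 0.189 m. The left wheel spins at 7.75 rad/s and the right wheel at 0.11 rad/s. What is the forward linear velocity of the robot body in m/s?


v = r*(wR + wL)/2 = 0.189*(0.11 + 7.75)/2 = 0.7428

0.7428 m/s


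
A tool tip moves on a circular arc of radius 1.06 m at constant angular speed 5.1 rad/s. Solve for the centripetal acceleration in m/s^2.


a_c = omega^2 * r = 5.1^2 * 1.06 = 27.5706

27.5706 m/s^2


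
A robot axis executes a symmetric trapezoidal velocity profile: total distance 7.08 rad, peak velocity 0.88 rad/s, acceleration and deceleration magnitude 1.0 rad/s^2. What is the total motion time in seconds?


t_acc = v/a = 0.88/1.0 = 0.880000 s
d_acc = v^2/(2a) = 0.387200 rad (each ramp)
d_cruise = 7.08 - 2*0.387200 = 6.305600 rad
t_cruise = 6.305600/0.88 = 7.165455 s
t_total = 2*0.880000 + 7.165455 = 8.9255

8.9255 s


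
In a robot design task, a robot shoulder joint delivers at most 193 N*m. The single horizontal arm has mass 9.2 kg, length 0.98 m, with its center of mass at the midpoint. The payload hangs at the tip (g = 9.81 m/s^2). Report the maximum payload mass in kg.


tau_arm = m_arm*g*(L/2) = 9.2*9.81*0.98/2 = 44.2235 N*m
tau_payload = tau_max - tau_arm = 193 - 44.2235 = 148.7765
m_payload = tau_payload / (g*L) = 148.7765 / (9.81*0.98) = 15.4753

15.4753 kg


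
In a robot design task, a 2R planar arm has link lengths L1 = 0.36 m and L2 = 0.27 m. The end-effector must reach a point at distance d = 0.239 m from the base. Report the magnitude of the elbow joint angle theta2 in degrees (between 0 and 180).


cos(th2) = (d^2 - L1^2 - L2^2)/(2*L1*L2) = (0.239^2 - 0.36^2 - 0.27^2)/(2*0.36*0.27) = -0.74783436
th2 = acos(-0.74783436) = 138.4031 deg

138.4031 degrees


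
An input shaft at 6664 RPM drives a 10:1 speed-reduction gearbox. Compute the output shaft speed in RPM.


omega_out = omega_in / N = 6664 / 10 = 666.4000

666.4000 RPM


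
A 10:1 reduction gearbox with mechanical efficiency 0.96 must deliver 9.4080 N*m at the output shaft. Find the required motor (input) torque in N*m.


tau_in = tau_out / (N * eta) = 9.4080 / (10 * 0.96) = 0.9800

0.9800 N*m


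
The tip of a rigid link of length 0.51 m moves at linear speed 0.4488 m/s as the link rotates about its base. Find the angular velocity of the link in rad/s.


omega = v / L = 0.4488 / 0.51 = 0.8800

0.8800 rad/s


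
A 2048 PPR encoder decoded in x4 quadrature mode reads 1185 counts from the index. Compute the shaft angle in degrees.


angle = counts * 360 / (PPR*4) = 1185 * 360 / 8192 = 52.0752

52.0752 degrees


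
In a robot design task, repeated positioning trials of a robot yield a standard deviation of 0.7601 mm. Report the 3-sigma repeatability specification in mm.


repeatability = 3*sigma = 3*0.7601 = 2.2803

2.2803 mm


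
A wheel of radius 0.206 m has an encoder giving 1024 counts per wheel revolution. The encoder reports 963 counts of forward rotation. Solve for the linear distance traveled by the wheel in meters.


revs = 963/1024 = 0.940430
d = revs * 2*pi*r = 0.940430 * 2*pi*0.206 = 1.2172

1.2172 m


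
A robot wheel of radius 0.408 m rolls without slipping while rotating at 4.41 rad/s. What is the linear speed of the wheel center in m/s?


v = omega * r = 4.41 * 0.408 = 1.7993

1.7993 m/s


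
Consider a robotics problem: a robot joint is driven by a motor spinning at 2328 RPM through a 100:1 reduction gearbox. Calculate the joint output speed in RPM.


omega_joint = omega_motor / N = 2328 / 100 = 23.2800

23.2800 RPM


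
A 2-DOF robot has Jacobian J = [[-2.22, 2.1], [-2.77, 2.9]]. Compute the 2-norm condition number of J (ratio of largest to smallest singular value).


JJ^T eigenvalues: trace(JJ^T) = 25.4213, det(JJ^T) = det(J)^2 = 0.38564100
s_max^2 = (25.4213 + sqrt(644.69992969))/2 = 25.40612094
s_min^2 = (25.4213 - sqrt(644.69992969))/2 = 0.01517906
kappa = s_max/s_min = sqrt(25.40612094/0.01517906) = 40.9116

40.9116


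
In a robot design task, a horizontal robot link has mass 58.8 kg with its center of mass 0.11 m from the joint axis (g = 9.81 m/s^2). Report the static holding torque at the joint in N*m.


tau = m*g*L = 58.8 * 9.81 * 0.11 = 63.4511

63.4511 N*m


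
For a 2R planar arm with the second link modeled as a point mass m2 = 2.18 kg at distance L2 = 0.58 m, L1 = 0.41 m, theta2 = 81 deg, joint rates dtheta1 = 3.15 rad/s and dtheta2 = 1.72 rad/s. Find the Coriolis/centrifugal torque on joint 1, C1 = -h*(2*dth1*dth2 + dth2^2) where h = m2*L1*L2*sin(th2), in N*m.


h = m2*L1*L2*sin(th2) = 2.18*0.41*0.58*sin(81 deg) = 0.512022
C1 = -h*(2*3.15*1.72 + 1.72^2) = -0.512022*13.7944 = -7.0630

-7.0630 N*m


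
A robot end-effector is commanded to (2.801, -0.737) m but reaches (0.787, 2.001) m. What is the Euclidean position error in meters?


dx = 0.787 - (2.801) = -2.0140, dy = 2.001 - (-0.737) = 2.7380
err = sqrt(4.056196 + 7.496644) = 3.3989

3.3989 m


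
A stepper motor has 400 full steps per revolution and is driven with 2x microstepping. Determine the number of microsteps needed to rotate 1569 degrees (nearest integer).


step_size = 360/(400*2) = 360/800 = 0.450000 deg
n = 1569/(360/800) = 1569*800/360 = 3486.6667 -> 3487

3487 steps


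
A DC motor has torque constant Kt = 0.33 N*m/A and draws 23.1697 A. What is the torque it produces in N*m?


tau = Kt * I = 0.33*23.1697 = 7.6460

7.6460 N*m


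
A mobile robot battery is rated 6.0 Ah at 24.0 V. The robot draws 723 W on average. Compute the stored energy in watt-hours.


E = capacity * V = 6.0*24.0 = 144.0000

144.0000 Wh


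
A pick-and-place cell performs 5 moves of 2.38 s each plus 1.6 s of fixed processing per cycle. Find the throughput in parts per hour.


T_cycle = 5*2.38 + 1.6 = 13.5000 s
rate = 3600/T = 266.6667

266.6667 parts/hour


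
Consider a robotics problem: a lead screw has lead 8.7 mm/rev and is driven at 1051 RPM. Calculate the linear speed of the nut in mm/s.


v = lead * (RPM/60) = 8.7*1051/60 = 152.3950

152.3950 mm/s


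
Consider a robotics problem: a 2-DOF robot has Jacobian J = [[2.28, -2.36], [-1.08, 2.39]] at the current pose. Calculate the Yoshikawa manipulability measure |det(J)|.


det(J) = 2.28*2.39 - (-2.36)*(-1.08) = 2.9004
|det(J)| = 2.9004

2.9004


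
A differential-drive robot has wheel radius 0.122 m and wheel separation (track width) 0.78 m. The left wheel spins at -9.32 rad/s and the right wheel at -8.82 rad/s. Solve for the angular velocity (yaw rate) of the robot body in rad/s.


omega = r*(wR - wL)/L = 0.122*(-8.82 - (-9.32))/0.78 = 0.0782

0.0782 rad/s


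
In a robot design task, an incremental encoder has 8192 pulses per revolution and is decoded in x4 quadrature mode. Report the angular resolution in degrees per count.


resolution = 360 / (PPR * 4) = 360 / 32768 = 0.0110

0.0110 degrees


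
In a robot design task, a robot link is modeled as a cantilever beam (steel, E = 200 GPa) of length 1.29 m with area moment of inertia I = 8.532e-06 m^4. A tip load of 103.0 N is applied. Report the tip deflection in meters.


delta = F*L^3/(3*E*I) = 103.0*1.29^3/(3*2.000e+11*8.532e-06)
      = 221.108967/5119200 = 4.3192e-05

4.3192e-05 m


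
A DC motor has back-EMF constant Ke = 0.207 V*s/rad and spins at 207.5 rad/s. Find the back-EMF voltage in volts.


V_emf = Ke * omega = 0.207*207.5 = 42.9525

42.9525 V


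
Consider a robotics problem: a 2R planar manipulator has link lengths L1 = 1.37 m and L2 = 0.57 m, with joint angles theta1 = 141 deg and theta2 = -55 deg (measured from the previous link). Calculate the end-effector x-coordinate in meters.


x = L1*cos(th1) + L2*cos(th1+th2) = 1.37*cos(141 deg) + 0.57*cos(86 deg) = -1.0249

-1.0249 m


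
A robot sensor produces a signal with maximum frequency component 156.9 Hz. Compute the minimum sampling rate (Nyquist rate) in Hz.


f_s,min = 2*f_max = 2*156.9 = 313.8000

313.8000 Hz


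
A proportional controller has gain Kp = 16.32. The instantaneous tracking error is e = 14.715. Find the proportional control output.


u_P = Kp * e = 16.32 * 14.715 = 240.1488

240.1488


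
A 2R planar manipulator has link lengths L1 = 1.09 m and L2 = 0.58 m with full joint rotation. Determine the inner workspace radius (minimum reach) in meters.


r_min = |L1 - L2| = |1.09 - 0.58| = 0.5100

0.5100 m


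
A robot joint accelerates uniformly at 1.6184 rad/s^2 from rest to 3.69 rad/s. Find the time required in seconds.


t = delta_omega / alpha = 3.69 / 1.6184 = 2.2800

2.2800 s


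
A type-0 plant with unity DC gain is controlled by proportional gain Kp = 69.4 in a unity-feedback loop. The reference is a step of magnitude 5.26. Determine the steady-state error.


e_ss = R/(1 + Kp) = 5.26/(1 + 69.4) = 5.26/70.4000 = 0.0747

0.0747


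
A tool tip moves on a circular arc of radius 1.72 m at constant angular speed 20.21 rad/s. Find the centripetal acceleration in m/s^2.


a_c = omega^2 * r = 20.21^2 * 1.72 = 702.5239

702.5239 m/s^2


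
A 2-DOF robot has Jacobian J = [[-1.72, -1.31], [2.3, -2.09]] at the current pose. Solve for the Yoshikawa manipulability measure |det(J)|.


det(J) = -1.72*-2.09 - (-1.31)*(2.3) = 6.6078
|det(J)| = 6.6078

6.6078


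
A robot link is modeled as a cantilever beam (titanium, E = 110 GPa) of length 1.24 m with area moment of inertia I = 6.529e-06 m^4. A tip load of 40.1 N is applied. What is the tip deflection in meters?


delta = F*L^3/(3*E*I) = 40.1*1.24^3/(3*1.100e+11*6.529e-06)
      = 76.4556224/2154570 = 3.5485e-05

3.5485e-05 m


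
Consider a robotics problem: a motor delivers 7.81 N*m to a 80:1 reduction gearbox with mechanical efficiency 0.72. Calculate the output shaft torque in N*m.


tau_out = tau_in * N * eta = 7.81 * 80 * 0.72 = 449.8560

449.8560 N*m


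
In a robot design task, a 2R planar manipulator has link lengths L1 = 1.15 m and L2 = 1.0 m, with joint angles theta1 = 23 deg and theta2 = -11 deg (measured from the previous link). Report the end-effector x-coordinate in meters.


x = L1*cos(th1) + L2*cos(th1+th2) = 1.15*cos(23 deg) + 1.0*cos(12 deg) = 2.0367

2.0367 m


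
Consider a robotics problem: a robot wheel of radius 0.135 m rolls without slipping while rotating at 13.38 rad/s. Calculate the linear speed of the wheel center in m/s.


v = omega * r = 13.38 * 0.135 = 1.8063

1.8063 m/s


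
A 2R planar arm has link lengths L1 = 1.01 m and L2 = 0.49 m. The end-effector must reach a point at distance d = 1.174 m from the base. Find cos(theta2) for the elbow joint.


cos(th2) = (d^2 - L1^2 - L2^2)/(2*L1*L2) = (1.174^2 - 1.01^2 - 0.49^2)/(2*1.01*0.49) = 0.1193

0.1193


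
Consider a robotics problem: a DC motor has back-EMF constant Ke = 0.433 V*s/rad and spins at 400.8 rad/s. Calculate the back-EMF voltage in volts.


V_emf = Ke * omega = 0.433*400.8 = 173.5464

173.5464 V


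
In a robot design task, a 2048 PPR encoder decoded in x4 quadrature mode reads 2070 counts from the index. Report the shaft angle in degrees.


angle = counts * 360 / (PPR*4) = 2070 * 360 / 8192 = 90.9668

90.9668 degrees


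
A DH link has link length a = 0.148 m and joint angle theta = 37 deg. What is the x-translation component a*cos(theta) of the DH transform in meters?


a*cos(theta) = 0.148*cos(37 deg) = 0.1182

0.1182 m


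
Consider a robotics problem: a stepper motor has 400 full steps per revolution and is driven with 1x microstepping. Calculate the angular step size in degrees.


step = 360/(400*1) = 360/400 = 0.9000

0.9000 degrees


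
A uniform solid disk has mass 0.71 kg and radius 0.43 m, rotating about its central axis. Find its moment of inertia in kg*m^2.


I = (1/2)*m*R^2 = 0.5*0.71*0.43^2 = 0.0656

0.0656 kg*m^2


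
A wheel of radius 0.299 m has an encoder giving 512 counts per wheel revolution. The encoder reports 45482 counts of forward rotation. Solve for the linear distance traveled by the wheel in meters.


revs = 45482/512 = 88.832031
d = revs * 2*pi*r = 88.832031 * 2*pi*0.299 = 166.8863

166.8863 m


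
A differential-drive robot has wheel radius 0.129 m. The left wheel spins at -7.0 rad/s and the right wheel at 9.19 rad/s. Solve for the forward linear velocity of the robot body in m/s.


v = r*(wR + wL)/2 = 0.129*(9.19 + -7.0)/2 = 0.1413

0.1413 m/s


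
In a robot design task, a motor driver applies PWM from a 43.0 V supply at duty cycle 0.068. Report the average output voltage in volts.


V_avg = V_supply * D = 43.0*0.068 = 2.9240

2.9240 V


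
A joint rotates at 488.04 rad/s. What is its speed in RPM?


RPM = 488.04 * 60/(2*pi) = 4660.4387

4660.4387 RPM


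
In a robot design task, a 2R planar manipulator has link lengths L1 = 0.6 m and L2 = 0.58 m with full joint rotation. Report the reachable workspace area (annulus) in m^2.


r_max = L1 + L2 = 1.1800, r_min = |L1 - L2| = 0.0200
A = pi*(r_max^2 - r_min^2) = pi*(1.3924 - 0.0004) = 4.3731

4.3731 m^2


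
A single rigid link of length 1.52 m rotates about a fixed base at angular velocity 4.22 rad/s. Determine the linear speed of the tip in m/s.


v = L*omega = 1.52 * 4.22 = 6.4144

6.4144 m/s


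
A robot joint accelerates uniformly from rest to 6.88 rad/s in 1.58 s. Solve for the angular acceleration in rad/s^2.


alpha = delta_omega / t = 6.88 / 1.58 = 4.3544

4.3544 rad/s^2


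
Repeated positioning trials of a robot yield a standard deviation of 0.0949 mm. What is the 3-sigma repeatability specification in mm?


repeatability = 3*sigma = 3*0.0949 = 0.2847

0.2847 mm


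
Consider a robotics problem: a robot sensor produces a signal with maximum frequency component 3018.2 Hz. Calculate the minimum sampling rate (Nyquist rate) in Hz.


f_s,min = 2*f_max = 2*3018.2 = 6036.4000

6036.4000 Hz


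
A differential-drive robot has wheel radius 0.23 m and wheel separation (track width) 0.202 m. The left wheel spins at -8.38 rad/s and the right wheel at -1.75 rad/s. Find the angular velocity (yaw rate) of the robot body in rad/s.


omega = r*(wR - wL)/L = 0.23*(-1.75 - (-8.38))/0.202 = 7.5490

7.5490 rad/s


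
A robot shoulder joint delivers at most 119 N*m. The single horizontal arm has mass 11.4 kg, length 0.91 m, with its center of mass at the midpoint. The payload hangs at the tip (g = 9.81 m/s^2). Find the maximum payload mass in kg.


tau_arm = m_arm*g*(L/2) = 11.4*9.81*0.91/2 = 50.8845 N*m
tau_payload = tau_max - tau_arm = 119 - 50.8845 = 68.1155
m_payload = tau_payload / (g*L) = 68.1155 / (9.81*0.91) = 7.6302

7.6302 kg


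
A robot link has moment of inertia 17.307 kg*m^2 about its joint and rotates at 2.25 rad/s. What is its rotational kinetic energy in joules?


KE = (1/2)*I*omega^2 = 0.5*17.307*2.25^2 = 43.8083

43.8083 J


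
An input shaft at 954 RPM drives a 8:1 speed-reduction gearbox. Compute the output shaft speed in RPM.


omega_out = omega_in / N = 954 / 8 = 119.2500

119.2500 RPM


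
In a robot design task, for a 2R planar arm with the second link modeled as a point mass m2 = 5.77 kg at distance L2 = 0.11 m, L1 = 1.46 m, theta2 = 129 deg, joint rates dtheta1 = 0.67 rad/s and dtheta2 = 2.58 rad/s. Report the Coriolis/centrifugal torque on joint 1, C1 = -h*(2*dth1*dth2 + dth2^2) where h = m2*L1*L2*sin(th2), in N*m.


h = m2*L1*L2*sin(th2) = 5.77*1.46*0.11*sin(129 deg) = 0.720152
C1 = -h*(2*0.67*2.58 + 2.58^2) = -0.720152*10.1136 = -7.2833

-7.2833 N*m


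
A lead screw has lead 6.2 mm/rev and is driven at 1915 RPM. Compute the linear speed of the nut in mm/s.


v = lead * (RPM/60) = 6.2*1915/60 = 197.8833

197.8833 mm/s


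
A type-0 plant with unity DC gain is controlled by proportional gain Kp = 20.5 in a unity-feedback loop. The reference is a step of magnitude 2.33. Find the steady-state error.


e_ss = R/(1 + Kp) = 2.33/(1 + 20.5) = 2.33/21.5000 = 0.1084

0.1084


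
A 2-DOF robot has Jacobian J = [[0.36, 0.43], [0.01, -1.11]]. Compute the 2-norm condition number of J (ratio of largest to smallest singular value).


JJ^T eigenvalues: trace(JJ^T) = 1.5467, det(JJ^T) = det(J)^2 = 0.16313521
s_max^2 = (1.5467 + sqrt(1.73974005))/2 = 1.43284603
s_min^2 = (1.5467 - sqrt(1.73974005))/2 = 0.11385397
kappa = s_max/s_min = sqrt(1.43284603/0.11385397) = 3.5475

3.5475


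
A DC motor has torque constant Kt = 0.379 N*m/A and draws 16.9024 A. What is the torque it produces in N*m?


tau = Kt * I = 0.379*16.9024 = 6.4060

6.4060 N*m


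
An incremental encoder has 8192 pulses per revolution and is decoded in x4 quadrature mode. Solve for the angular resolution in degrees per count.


resolution = 360 / (PPR * 4) = 360 / 32768 = 0.0110

0.0110 degrees


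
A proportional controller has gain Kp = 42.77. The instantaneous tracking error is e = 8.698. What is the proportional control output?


u_P = Kp * e = 42.77 * 8.698 = 372.0135

372.0135


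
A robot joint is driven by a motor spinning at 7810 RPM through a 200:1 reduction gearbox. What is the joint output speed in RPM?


omega_joint = omega_motor / N = 7810 / 200 = 39.0500

39.0500 RPM


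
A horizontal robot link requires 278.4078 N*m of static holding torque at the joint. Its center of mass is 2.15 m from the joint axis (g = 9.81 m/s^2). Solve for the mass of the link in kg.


m = tau / (g*L) = 278.4078 / (9.81 * 2.15) = 13.2000

13.2000 kg


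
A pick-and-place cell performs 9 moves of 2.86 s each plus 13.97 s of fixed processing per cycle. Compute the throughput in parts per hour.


T_cycle = 9*2.86 + 13.97 = 39.7100 s
rate = 3600/T = 90.6573

90.6573 parts/hour


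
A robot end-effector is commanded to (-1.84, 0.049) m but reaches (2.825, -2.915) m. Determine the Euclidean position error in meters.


dx = 2.825 - (-1.84) = 4.6650, dy = -2.915 - (0.049) = -2.9640
err = sqrt(21.762225 + 8.785296) = 5.5270

5.5270 m


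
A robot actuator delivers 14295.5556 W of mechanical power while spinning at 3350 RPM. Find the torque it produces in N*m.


omega = 3350 * 2*pi/60 = 350.811180 rad/s
tau = P / omega = 14295.5556 / 350.811180 = 40.7500

40.7500 N*m


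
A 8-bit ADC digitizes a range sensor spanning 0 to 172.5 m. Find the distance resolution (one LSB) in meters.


res = range / 2^n = 172.5/2^8 = 172.5/256 = 0.6738

0.6738 m


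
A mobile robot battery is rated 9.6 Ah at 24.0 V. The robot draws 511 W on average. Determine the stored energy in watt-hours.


E = capacity * V = 9.6*24.0 = 230.4000

230.4000 Wh


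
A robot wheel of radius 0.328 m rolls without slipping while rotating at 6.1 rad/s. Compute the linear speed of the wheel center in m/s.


v = omega * r = 6.1 * 0.328 = 2.0008

2.0008 m/s


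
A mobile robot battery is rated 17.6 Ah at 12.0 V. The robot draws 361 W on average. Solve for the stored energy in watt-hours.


E = capacity * V = 17.6*12.0 = 211.2000

211.2000 Wh


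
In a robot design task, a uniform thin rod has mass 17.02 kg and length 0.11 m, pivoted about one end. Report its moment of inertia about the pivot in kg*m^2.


I = (1/3)*m*L^2 = (1/3)*17.02*0.11^2 = 0.0686

0.0686 kg*m^2


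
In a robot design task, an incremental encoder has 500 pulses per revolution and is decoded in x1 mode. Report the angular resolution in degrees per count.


resolution = 360 / (PPR * 1) = 360 / 500 = 0.7200

0.7200 degrees


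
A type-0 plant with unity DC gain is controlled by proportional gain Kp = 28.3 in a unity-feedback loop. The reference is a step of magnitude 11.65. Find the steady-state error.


e_ss = R/(1 + Kp) = 11.65/(1 + 28.3) = 11.65/29.3000 = 0.3976

0.3976
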